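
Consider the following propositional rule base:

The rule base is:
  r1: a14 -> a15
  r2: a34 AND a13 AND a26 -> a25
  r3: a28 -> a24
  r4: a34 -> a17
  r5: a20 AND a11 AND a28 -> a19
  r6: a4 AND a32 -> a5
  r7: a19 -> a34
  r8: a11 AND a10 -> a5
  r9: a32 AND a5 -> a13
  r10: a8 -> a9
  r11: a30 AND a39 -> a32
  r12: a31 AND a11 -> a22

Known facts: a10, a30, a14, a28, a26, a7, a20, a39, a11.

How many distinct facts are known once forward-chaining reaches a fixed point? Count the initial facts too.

18

Round 1 fires r1, r3, r5, r8, r11, giving a15, a24, a19, a5, a32.
Round 2 fires r7, r9, giving a34, a13.
Round 3 fires r2, r4, giving a25, a17.
Closure: {a10, a11, a13, a14, a15, a17, a19, a20, a24, a25, a26, a28, a30, a32, a34, a39, a5, a7} — 18 facts.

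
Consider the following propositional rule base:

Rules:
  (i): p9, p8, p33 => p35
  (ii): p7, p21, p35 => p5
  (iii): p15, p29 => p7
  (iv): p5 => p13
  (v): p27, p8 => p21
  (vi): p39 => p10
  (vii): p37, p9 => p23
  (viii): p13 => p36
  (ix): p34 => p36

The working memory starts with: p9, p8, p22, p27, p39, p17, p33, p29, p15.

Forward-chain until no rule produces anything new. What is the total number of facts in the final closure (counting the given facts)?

16

[1] (i) [p9, p8, p33 => p35]; (iii) [p15, p29 => p7]; (v) [p27, p8 => p21]; (vi) [p39 => p10]. ⇒ new: p35, p7, p21, p10.
[2] (ii) [p7, p21, p35 => p5]. ⇒ new: p5.
[3] (iv) [p5 => p13]. ⇒ new: p13.
[4] (viii) [p13 => p36]. ⇒ new: p36.
Closure: {p10, p13, p15, p17, p21, p22, p27, p29, p33, p35, p36, p39, p5, p7, p8, p9} — 16 facts.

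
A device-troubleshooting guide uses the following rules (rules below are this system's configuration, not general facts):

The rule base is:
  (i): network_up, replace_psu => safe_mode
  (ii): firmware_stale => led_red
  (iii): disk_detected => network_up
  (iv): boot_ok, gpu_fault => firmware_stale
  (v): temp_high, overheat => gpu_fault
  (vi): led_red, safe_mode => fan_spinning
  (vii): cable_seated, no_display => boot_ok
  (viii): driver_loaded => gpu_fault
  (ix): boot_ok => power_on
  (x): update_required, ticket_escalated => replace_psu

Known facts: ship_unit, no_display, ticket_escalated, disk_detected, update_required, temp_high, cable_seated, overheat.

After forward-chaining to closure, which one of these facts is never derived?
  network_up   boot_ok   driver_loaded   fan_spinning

Round 1: (iii) [disk_detected => network_up]; (v) [temp_high, overheat => gpu_fault]; (vii) [cable_seated, no_display => boot_ok]; (x) [update_required, ticket_escalated => replace_psu]. New: network_up, gpu_fault, boot_ok, replace_psu.
Round 2: (i) [network_up, replace_psu => safe_mode]; (iv) [boot_ok, gpu_fault => firmware_stale]; (ix) [boot_ok => power_on]. New: safe_mode, firmware_stale, power_on.
Round 3: (ii) [firmware_stale => led_red]. New: led_red.
Round 4: (vi) [led_red, safe_mode => fan_spinning]. New: fan_spinning.
Derived: boot_ok (round 1), fan_spinning (round 4), network_up (round 1). driver_loaded never appears in any round.

driver_loaded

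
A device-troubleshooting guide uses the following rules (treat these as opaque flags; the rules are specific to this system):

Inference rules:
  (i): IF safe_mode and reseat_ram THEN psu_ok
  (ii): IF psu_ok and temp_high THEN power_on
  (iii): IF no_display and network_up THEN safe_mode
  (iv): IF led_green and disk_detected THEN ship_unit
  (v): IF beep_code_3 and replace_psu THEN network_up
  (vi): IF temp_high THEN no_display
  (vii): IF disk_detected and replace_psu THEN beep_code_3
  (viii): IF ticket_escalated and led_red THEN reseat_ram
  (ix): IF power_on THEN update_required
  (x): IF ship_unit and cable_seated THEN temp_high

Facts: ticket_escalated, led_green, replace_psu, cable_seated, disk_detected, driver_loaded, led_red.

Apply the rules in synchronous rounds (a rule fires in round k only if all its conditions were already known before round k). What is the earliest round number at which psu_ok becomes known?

Round 1 fires (iv), (vii), (viii), giving ship_unit, beep_code_3, reseat_ram.
Round 2 fires (v), (x), giving network_up, temp_high.
Round 3 fires (vi), giving no_display.
Round 4 fires (iii), giving safe_mode.
Round 5 fires (i), giving psu_ok.
psu_ok first appears in round 5.

5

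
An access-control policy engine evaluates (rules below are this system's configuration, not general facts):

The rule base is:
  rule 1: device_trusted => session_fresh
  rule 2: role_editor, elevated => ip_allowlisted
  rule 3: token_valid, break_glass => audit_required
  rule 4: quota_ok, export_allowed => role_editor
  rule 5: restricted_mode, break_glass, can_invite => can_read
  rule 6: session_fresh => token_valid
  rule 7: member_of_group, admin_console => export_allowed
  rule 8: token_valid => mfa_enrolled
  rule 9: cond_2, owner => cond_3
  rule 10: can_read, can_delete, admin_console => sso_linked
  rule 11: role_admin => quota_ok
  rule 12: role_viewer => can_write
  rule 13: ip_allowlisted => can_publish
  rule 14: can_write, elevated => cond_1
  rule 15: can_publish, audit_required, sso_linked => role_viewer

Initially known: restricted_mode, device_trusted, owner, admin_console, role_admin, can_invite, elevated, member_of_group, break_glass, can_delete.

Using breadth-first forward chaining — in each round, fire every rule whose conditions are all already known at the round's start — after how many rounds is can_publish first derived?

Round 1 fires rule 1, rule 5, rule 7, rule 11, giving session_fresh, can_read, export_allowed, quota_ok.
Round 2 fires rule 4, rule 6, rule 10, giving role_editor, token_valid, sso_linked.
Round 3 fires rule 2, rule 3, rule 8, giving ip_allowlisted, audit_required, mfa_enrolled.
Round 4 fires rule 13, giving can_publish.
can_publish first appears in round 4.

4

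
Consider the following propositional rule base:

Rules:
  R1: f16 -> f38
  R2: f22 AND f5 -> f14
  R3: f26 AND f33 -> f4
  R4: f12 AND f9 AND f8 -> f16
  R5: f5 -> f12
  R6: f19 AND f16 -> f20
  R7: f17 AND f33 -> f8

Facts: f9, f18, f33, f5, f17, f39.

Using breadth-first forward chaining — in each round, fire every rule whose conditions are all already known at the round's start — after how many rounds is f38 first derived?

Round 1: R5 [f5 -> f12]; R7 [f17 AND f33 -> f8]. Adds f12, f8.
Round 2: R4 [f12 AND f9 AND f8 -> f16]. Adds f16.
Round 3: R1 [f16 -> f38]. Adds f38.
f38 first appears in round 3.

3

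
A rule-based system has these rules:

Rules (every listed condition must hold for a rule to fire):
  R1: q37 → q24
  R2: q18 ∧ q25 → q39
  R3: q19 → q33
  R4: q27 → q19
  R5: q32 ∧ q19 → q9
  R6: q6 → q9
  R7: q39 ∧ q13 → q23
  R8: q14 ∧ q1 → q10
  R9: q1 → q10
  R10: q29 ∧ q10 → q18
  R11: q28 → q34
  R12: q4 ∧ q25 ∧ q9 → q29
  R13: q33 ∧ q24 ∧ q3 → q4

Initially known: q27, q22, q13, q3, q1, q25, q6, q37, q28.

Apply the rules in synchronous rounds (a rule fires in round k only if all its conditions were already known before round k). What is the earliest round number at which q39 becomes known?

Round 1: R1 [q37 → q24]; R4 [q27 → q19]; R6 [q6 → q9]; R9 [q1 → q10]; R11 [q28 → q34]. Adds q24, q19, q9, q10, q34.
Round 2: R3 [q19 → q33]. Adds q33.
Round 3: R13 [q33 ∧ q24 ∧ q3 → q4]. Adds q4.
Round 4: R12 [q4 ∧ q25 ∧ q9 → q29]. Adds q29.
Round 5: R10 [q29 ∧ q10 → q18]. Adds q18.
Round 6: R2 [q18 ∧ q25 → q39]. Adds q39.
q39 first appears in round 6.

6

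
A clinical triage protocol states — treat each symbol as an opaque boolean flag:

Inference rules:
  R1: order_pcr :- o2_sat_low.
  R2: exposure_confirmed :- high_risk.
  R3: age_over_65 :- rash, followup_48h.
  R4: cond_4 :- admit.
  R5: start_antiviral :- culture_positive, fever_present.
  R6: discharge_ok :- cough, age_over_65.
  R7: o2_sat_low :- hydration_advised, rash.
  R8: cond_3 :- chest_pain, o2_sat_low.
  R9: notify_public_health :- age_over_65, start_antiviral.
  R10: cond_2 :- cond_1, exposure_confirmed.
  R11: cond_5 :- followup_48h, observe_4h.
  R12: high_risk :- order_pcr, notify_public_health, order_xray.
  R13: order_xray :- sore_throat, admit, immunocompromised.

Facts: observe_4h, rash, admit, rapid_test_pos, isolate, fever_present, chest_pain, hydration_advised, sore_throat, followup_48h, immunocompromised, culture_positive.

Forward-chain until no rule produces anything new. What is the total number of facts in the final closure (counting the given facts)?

Round 1 fires R3, R4, R5, R7, R11, R13, giving age_over_65, cond_4, start_antiviral, o2_sat_low, cond_5, order_xray.
Round 2 fires R1, R8, R9, giving order_pcr, cond_3, notify_public_health.
Round 3 fires R12, giving high_risk.
Round 4 fires R2, giving exposure_confirmed.
Closure: {admit, age_over_65, chest_pain, cond_3, cond_4, cond_5, culture_positive, exposure_confirmed, fever_present, followup_48h, high_risk, hydration_advised, immunocompromised, isolate, notify_public_health, o2_sat_low, observe_4h, order_pcr, order_xray, rapid_test_pos, rash, sore_throat, start_antiviral} — 23 facts.

23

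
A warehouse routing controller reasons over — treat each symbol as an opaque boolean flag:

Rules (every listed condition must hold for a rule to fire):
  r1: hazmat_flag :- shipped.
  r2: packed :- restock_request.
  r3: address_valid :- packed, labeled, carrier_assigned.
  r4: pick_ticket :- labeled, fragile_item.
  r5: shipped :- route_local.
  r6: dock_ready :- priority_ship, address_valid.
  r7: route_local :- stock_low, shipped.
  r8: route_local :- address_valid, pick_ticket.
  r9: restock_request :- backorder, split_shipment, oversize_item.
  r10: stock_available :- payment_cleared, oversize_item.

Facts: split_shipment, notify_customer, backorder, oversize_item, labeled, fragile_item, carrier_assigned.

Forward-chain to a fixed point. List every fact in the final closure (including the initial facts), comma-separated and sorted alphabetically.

[1] r4 [pick_ticket :- labeled, fragile_item.]; r9 [restock_request :- backorder, split_shipment, oversize_item.]. ⇒ new: pick_ticket, restock_request.
[2] r2 [packed :- restock_request.]. ⇒ new: packed.
[3] r3 [address_valid :- packed, labeled, carrier_assigned.]. ⇒ new: address_valid.
[4] r8 [route_local :- address_valid, pick_ticket.]. ⇒ new: route_local.
[5] r5 [shipped :- route_local.]. ⇒ new: shipped.
[6] r1 [hazmat_flag :- shipped.]. ⇒ new: hazmat_flag.

address_valid, backorder, carrier_assigned, fragile_item, hazmat_flag, labeled, notify_customer, oversize_item, packed, pick_ticket, restock_request, route_local, shipped, split_shipment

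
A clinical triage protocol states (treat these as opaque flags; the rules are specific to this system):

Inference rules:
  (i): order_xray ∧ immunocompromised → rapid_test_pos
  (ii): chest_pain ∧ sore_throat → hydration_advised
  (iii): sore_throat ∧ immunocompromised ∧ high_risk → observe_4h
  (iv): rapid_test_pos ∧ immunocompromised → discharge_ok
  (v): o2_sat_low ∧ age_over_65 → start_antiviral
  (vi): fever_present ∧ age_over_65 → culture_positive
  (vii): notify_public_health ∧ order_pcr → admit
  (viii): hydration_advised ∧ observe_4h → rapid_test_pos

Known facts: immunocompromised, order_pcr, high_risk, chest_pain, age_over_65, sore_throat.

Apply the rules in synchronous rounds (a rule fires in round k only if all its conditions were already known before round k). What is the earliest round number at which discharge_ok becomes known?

Round 1 — (ii), (iii), derive hydration_advised, observe_4h.
Round 2 — (viii), derive rapid_test_pos.
Round 3 — (iv), derive discharge_ok.
discharge_ok first appears in round 3.

3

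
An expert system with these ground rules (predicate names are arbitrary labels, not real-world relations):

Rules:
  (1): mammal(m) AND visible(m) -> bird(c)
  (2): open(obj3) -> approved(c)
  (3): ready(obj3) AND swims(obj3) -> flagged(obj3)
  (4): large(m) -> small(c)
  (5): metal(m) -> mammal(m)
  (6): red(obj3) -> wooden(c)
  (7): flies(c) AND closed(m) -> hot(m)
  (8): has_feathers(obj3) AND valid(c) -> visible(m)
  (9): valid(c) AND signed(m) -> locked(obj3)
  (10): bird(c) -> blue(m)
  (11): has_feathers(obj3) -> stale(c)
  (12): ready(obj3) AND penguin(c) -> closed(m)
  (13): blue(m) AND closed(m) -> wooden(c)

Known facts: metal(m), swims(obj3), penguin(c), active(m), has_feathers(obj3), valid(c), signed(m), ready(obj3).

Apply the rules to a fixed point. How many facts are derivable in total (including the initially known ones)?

Round 1 — (3), (5), (8), (9), (11), (12), derive flagged(obj3), mammal(m), visible(m), locked(obj3), stale(c), closed(m).
Round 2 — (1), derive bird(c).
Round 3 — (10), derive blue(m).
Round 4 — (13), derive wooden(c).
Closure: {active(m), bird(c), blue(m), closed(m), flagged(obj3), has_feathers(obj3), locked(obj3), mammal(m), metal(m), penguin(c), ready(obj3), signed(m), stale(c), swims(obj3), valid(c), visible(m), wooden(c)} — 17 facts.

17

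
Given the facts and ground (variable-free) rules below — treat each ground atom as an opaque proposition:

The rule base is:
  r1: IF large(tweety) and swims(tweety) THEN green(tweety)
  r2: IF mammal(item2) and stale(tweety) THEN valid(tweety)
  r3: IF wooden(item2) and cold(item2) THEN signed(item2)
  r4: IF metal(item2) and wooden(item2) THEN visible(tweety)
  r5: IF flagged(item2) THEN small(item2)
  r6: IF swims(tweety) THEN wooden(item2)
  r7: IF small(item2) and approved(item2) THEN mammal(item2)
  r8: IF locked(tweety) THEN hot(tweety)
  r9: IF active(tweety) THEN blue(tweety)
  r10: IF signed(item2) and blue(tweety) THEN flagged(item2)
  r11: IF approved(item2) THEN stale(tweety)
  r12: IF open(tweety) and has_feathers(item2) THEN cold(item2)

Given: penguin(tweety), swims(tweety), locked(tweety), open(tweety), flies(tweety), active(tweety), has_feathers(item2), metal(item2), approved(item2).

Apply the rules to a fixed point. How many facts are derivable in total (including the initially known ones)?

20

Round 1: r6 [IF swims(tweety) THEN wooden(item2)]; r8 [IF locked(tweety) THEN hot(tweety)]; r9 [IF active(tweety) THEN blue(tweety)]; r11 [IF approved(item2) THEN stale(tweety)]; r12 [IF open(tweety) and has_feathers(item2) THEN cold(item2)]. New: wooden(item2), hot(tweety), blue(tweety), stale(tweety), cold(item2).
Round 2: r3 [IF wooden(item2) and cold(item2) THEN signed(item2)]; r4 [IF metal(item2) and wooden(item2) THEN visible(tweety)]. New: signed(item2), visible(tweety).
Round 3: r10 [IF signed(item2) and blue(tweety) THEN flagged(item2)]. New: flagged(item2).
Round 4: r5 [IF flagged(item2) THEN small(item2)]. New: small(item2).
Round 5: r7 [IF small(item2) and approved(item2) THEN mammal(item2)]. New: mammal(item2).
Round 6: r2 [IF mammal(item2) and stale(tweety) THEN valid(tweety)]. New: valid(tweety).
Closure: {active(tweety), approved(item2), blue(tweety), cold(item2), flagged(item2), flies(tweety), has_feathers(item2), hot(tweety), locked(tweety), mammal(item2), metal(item2), open(tweety), penguin(tweety), signed(item2), small(item2), stale(tweety), swims(tweety), valid(tweety), visible(tweety), wooden(item2)} — 20 facts.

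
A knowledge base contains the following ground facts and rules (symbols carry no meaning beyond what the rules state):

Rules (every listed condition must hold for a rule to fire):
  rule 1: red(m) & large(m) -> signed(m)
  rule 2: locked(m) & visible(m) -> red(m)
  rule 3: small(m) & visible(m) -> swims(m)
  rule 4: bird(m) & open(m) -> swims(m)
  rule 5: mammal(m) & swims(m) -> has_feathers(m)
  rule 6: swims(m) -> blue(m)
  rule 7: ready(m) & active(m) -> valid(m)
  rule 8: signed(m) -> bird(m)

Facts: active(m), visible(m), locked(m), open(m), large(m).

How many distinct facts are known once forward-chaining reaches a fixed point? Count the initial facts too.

Round 1: rule 2 [locked(m) & visible(m) -> red(m)]. Adds red(m).
Round 2: rule 1 [red(m) & large(m) -> signed(m)]. Adds signed(m).
Round 3: rule 8 [signed(m) -> bird(m)]. Adds bird(m).
Round 4: rule 4 [bird(m) & open(m) -> swims(m)]. Adds swims(m).
Round 5: rule 6 [swims(m) -> blue(m)]. Adds blue(m).
Closure: {active(m), bird(m), blue(m), large(m), locked(m), open(m), red(m), signed(m), swims(m), visible(m)} — 10 facts.

10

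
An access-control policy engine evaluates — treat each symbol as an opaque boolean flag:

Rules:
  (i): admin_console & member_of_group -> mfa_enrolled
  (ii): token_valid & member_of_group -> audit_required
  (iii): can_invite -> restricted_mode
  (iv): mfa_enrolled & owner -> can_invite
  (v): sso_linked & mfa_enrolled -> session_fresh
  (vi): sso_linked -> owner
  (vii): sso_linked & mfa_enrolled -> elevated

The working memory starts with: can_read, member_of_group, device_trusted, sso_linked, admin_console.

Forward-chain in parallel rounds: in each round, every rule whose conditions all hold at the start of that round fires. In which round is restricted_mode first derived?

[1] (i) [admin_console & member_of_group -> mfa_enrolled]; (vi) [sso_linked -> owner]. ⇒ new: mfa_enrolled, owner.
[2] (iv) [mfa_enrolled & owner -> can_invite]; (v) [sso_linked & mfa_enrolled -> session_fresh]; (vii) [sso_linked & mfa_enrolled -> elevated]. ⇒ new: can_invite, session_fresh, elevated.
[3] (iii) [can_invite -> restricted_mode]. ⇒ new: restricted_mode.
restricted_mode first appears in round 3.

3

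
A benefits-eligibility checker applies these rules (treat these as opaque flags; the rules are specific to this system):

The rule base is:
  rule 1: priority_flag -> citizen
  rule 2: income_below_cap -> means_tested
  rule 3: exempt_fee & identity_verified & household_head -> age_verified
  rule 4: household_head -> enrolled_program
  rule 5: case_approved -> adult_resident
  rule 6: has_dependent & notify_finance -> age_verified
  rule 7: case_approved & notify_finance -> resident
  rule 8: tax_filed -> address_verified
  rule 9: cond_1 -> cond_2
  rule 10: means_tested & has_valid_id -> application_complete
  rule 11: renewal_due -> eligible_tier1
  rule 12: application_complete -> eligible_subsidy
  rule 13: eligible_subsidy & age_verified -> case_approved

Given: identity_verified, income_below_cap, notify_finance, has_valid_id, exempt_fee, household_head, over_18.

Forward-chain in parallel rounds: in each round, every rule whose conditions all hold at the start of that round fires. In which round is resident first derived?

5

Round 1 fires rule 2, rule 3, rule 4, giving means_tested, age_verified, enrolled_program.
Round 2 fires rule 10, giving application_complete.
Round 3 fires rule 12, giving eligible_subsidy.
Round 4 fires rule 13, giving case_approved.
Round 5 fires rule 5, rule 7, giving adult_resident, resident.
resident first appears in round 5.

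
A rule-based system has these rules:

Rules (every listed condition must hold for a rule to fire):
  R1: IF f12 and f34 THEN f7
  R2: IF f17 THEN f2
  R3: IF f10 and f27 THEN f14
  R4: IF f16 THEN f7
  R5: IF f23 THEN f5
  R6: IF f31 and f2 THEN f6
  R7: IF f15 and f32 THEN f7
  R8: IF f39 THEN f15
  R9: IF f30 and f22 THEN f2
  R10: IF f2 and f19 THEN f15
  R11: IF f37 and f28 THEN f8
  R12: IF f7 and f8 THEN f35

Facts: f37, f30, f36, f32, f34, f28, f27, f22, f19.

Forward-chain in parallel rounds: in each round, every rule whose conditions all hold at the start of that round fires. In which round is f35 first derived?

4

Round 1: R9 [IF f30 and f22 THEN f2]; R11 [IF f37 and f28 THEN f8]. New: f2, f8.
Round 2: R10 [IF f2 and f19 THEN f15]. New: f15.
Round 3: R7 [IF f15 and f32 THEN f7]. New: f7.
Round 4: R12 [IF f7 and f8 THEN f35]. New: f35.
f35 first appears in round 4.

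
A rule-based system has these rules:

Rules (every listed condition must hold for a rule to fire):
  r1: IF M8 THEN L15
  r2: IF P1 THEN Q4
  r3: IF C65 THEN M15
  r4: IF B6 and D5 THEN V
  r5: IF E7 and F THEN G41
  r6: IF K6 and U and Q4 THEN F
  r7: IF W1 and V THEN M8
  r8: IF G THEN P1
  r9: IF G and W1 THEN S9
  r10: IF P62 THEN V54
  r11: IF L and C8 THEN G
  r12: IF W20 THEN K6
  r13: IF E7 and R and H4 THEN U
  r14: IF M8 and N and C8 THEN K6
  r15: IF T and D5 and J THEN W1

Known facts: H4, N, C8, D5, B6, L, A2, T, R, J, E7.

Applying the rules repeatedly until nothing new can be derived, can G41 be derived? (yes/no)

Round 1: r4 [IF B6 and D5 THEN V]; r11 [IF L and C8 THEN G]; r13 [IF E7 and R and H4 THEN U]; r15 [IF T and D5 and J THEN W1]. Adds V, G, U, W1.
Round 2: r7 [IF W1 and V THEN M8]; r8 [IF G THEN P1]; r9 [IF G and W1 THEN S9]. Adds M8, P1, S9.
Round 3: r1 [IF M8 THEN L15]; r2 [IF P1 THEN Q4]; r14 [IF M8 and N and C8 THEN K6]. Adds L15, Q4, K6.
Round 4: r6 [IF K6 and U and Q4 THEN F]. Adds F.
Round 5: r5 [IF E7 and F THEN G41]. Adds G41.
G41 appears in round 5, so it is derivable.

yes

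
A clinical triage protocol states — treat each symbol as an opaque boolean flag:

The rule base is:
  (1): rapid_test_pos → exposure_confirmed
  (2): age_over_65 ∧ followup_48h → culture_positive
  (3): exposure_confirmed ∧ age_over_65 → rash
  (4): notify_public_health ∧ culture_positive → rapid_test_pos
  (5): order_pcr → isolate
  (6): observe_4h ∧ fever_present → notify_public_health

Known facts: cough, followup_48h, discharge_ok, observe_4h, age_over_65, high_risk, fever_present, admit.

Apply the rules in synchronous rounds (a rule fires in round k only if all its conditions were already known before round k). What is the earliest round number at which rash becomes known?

4

[1] (2) [age_over_65 ∧ followup_48h → culture_positive]; (6) [observe_4h ∧ fever_present → notify_public_health]. ⇒ new: culture_positive, notify_public_health.
[2] (4) [notify_public_health ∧ culture_positive → rapid_test_pos]. ⇒ new: rapid_test_pos.
[3] (1) [rapid_test_pos → exposure_confirmed]. ⇒ new: exposure_confirmed.
[4] (3) [exposure_confirmed ∧ age_over_65 → rash]. ⇒ new: rash.
rash first appears in round 4.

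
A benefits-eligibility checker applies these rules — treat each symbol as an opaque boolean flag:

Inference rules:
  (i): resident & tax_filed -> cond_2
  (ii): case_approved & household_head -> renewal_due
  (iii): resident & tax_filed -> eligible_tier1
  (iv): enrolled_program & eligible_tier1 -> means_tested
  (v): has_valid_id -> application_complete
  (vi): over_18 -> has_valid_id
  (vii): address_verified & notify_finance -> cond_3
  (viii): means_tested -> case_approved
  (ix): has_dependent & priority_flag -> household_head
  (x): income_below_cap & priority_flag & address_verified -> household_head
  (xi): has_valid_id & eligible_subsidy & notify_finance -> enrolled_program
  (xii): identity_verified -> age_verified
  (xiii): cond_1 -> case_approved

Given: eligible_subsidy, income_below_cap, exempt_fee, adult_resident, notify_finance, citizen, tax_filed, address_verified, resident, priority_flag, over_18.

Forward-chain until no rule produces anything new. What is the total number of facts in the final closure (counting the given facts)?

21

Round 1 fires (i), (iii), (vi), (vii), (x), giving cond_2, eligible_tier1, has_valid_id, cond_3, household_head.
Round 2 fires (v), (xi), giving application_complete, enrolled_program.
Round 3 fires (iv), giving means_tested.
Round 4 fires (viii), giving case_approved.
Round 5 fires (ii), giving renewal_due.
Closure: {address_verified, adult_resident, application_complete, case_approved, citizen, cond_2, cond_3, eligible_subsidy, eligible_tier1, enrolled_program, exempt_fee, has_valid_id, household_head, income_below_cap, means_tested, notify_finance, over_18, priority_flag, renewal_due, resident, tax_filed} — 21 facts.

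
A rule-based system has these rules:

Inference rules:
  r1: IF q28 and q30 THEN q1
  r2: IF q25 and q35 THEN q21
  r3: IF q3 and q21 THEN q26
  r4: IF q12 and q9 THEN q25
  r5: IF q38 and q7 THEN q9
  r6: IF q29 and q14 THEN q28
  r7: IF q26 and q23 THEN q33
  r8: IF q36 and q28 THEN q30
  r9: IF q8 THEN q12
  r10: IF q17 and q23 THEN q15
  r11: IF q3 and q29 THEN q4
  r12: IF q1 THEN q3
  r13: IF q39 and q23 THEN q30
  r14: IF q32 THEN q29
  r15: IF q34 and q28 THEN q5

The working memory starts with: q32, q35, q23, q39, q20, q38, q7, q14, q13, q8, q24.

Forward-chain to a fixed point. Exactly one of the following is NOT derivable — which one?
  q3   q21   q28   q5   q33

Round 1 fires r5, r9, r13, r14, giving q9, q12, q30, q29.
Round 2 fires r4, r6, giving q25, q28.
Round 3 fires r1, r2, giving q1, q21.
Round 4 fires r12, giving q3.
Round 5 fires r3, r11, giving q26, q4.
Round 6 fires r7, giving q33.
Derived: q3 (round 4), q33 (round 6), q21 (round 3), q28 (round 2). q5 never appears in any round.

q5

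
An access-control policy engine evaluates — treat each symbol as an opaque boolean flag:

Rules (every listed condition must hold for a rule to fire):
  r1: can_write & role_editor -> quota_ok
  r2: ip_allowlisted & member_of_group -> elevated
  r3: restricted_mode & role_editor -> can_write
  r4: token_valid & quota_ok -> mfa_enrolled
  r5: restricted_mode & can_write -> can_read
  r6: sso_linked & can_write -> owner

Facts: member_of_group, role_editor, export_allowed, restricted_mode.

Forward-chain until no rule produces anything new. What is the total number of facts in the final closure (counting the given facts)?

Round 1: r3 [restricted_mode & role_editor -> can_write]. New: can_write.
Round 2: r1 [can_write & role_editor -> quota_ok]; r5 [restricted_mode & can_write -> can_read]. New: quota_ok, can_read.
Closure: {can_read, can_write, export_allowed, member_of_group, quota_ok, restricted_mode, role_editor} — 7 facts.

7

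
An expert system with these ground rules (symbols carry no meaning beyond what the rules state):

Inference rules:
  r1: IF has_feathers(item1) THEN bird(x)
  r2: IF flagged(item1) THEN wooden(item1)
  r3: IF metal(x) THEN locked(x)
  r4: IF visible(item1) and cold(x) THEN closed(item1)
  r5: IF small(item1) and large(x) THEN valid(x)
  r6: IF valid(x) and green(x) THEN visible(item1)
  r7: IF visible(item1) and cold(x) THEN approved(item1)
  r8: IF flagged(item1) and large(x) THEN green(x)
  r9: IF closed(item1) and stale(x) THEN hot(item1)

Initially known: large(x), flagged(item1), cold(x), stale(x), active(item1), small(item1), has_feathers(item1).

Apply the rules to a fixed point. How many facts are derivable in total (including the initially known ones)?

15

Round 1: r1 [IF has_feathers(item1) THEN bird(x)]; r2 [IF flagged(item1) THEN wooden(item1)]; r5 [IF small(item1) and large(x) THEN valid(x)]; r8 [IF flagged(item1) and large(x) THEN green(x)]. New: bird(x), wooden(item1), valid(x), green(x).
Round 2: r6 [IF valid(x) and green(x) THEN visible(item1)]. New: visible(item1).
Round 3: r4 [IF visible(item1) and cold(x) THEN closed(item1)]; r7 [IF visible(item1) and cold(x) THEN approved(item1)]. New: closed(item1), approved(item1).
Round 4: r9 [IF closed(item1) and stale(x) THEN hot(item1)]. New: hot(item1).
Closure: {active(item1), approved(item1), bird(x), closed(item1), cold(x), flagged(item1), green(x), has_feathers(item1), hot(item1), large(x), small(item1), stale(x), valid(x), visible(item1), wooden(item1)} — 15 facts.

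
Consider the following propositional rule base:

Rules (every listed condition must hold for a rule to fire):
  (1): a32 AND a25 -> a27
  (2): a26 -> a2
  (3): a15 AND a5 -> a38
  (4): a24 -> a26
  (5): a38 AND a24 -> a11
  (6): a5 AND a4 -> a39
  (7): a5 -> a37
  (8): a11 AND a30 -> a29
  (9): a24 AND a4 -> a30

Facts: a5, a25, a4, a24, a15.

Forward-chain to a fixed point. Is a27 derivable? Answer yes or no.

Round 1 fires (3), (4), (6), (7), (9), giving a38, a26, a39, a37, a30.
Round 2 fires (2), (5), giving a2, a11.
Round 3 fires (8), giving a29.
Fixed point reached. a27 is concluded only by (1); (1) needs a32 (never derived).

no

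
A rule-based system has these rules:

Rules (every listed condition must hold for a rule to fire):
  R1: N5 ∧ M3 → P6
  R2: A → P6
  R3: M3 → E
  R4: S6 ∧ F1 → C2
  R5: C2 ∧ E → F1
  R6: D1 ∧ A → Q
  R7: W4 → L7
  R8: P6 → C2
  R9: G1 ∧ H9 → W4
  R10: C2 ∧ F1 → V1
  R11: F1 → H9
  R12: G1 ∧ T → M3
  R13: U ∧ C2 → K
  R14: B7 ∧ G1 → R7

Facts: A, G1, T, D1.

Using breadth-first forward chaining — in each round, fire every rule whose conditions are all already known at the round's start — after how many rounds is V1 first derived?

Round 1: R2 [A → P6]; R6 [D1 ∧ A → Q]; R12 [G1 ∧ T → M3]. Adds P6, Q, M3.
Round 2: R3 [M3 → E]; R8 [P6 → C2]. Adds E, C2.
Round 3: R5 [C2 ∧ E → F1]. Adds F1.
Round 4: R10 [C2 ∧ F1 → V1]; R11 [F1 → H9]. Adds V1, H9.
V1 first appears in round 4.

4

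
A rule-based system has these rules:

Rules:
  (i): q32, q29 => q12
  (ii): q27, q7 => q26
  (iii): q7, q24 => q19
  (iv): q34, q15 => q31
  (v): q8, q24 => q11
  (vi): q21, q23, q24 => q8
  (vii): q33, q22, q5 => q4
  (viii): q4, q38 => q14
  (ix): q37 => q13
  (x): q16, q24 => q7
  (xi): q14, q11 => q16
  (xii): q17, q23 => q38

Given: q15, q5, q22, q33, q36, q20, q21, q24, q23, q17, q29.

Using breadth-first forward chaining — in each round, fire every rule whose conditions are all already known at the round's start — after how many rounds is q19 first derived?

5

[1] (vi) [q21, q23, q24 => q8]; (vii) [q33, q22, q5 => q4]; (xii) [q17, q23 => q38]. ⇒ new: q8, q4, q38.
[2] (v) [q8, q24 => q11]; (viii) [q4, q38 => q14]. ⇒ new: q11, q14.
[3] (xi) [q14, q11 => q16]. ⇒ new: q16.
[4] (x) [q16, q24 => q7]. ⇒ new: q7.
[5] (iii) [q7, q24 => q19]. ⇒ new: q19.
q19 first appears in round 5.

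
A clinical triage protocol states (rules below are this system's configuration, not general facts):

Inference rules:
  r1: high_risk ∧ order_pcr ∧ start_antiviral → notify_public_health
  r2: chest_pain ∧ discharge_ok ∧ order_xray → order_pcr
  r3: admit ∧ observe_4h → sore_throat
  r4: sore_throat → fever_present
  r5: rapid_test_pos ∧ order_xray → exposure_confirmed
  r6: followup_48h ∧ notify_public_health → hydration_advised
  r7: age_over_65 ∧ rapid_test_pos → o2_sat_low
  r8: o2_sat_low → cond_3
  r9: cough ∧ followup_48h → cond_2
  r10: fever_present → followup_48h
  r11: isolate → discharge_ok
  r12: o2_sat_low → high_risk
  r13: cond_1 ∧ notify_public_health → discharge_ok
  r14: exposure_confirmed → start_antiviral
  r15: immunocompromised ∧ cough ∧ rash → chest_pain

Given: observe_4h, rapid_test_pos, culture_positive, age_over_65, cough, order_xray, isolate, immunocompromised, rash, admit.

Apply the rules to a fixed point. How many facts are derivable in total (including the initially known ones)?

24

Round 1 — r3, r5, r7, r11, r15, derive sore_throat, exposure_confirmed, o2_sat_low, discharge_ok, chest_pain.
Round 2 — r2, r4, r8, r12, r14, derive order_pcr, fever_present, cond_3, high_risk, start_antiviral.
Round 3 — r1, r10, derive notify_public_health, followup_48h.
Round 4 — r6, r9, derive hydration_advised, cond_2.
Closure: {admit, age_over_65, chest_pain, cond_2, cond_3, cough, culture_positive, discharge_ok, exposure_confirmed, fever_present, followup_48h, high_risk, hydration_advised, immunocompromised, isolate, notify_public_health, o2_sat_low, observe_4h, order_pcr, order_xray, rapid_test_pos, rash, sore_throat, start_antiviral} — 24 facts.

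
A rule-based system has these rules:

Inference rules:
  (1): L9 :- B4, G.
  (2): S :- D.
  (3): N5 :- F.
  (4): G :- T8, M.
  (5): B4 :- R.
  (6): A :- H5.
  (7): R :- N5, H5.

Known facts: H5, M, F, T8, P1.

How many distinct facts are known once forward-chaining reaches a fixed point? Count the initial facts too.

Round 1 — (3), (4), (6), derive N5, G, A.
Round 2 — (7), derive R.
Round 3 — (5), derive B4.
Round 4 — (1), derive L9.
Closure: {A, B4, F, G, H5, L9, M, N5, P1, R, T8} — 11 facts.

11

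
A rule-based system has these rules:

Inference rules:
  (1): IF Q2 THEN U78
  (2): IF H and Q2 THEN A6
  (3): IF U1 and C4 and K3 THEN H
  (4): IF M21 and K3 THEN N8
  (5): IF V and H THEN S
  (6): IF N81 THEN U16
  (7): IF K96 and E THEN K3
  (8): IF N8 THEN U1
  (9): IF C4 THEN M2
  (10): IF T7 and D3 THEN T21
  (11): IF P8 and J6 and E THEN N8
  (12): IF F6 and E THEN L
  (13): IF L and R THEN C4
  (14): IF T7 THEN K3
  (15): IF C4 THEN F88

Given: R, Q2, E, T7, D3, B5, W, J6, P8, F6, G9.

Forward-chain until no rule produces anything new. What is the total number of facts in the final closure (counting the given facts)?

[1] (1) [IF Q2 THEN U78]; (10) [IF T7 and D3 THEN T21]; (11) [IF P8 and J6 and E THEN N8]; (12) [IF F6 and E THEN L]; (14) [IF T7 THEN K3]. ⇒ new: U78, T21, N8, L, K3.
[2] (8) [IF N8 THEN U1]; (13) [IF L and R THEN C4]. ⇒ new: U1, C4.
[3] (3) [IF U1 and C4 and K3 THEN H]; (9) [IF C4 THEN M2]; (15) [IF C4 THEN F88]. ⇒ new: H, M2, F88.
[4] (2) [IF H and Q2 THEN A6]. ⇒ new: A6.
Closure: {A6, B5, C4, D3, E, F6, F88, G9, H, J6, K3, L, M2, N8, P8, Q2, R, T21, T7, U1, U78, W} — 22 facts.

22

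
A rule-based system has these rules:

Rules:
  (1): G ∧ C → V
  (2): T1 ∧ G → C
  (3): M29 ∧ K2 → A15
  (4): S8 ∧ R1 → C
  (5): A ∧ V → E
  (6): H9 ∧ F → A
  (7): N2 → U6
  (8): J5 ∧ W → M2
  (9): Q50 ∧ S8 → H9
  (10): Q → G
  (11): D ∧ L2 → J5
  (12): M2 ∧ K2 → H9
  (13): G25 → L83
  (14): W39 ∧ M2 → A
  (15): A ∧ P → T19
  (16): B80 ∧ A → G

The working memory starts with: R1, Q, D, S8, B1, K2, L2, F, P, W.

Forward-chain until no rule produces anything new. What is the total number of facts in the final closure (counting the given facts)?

Round 1 fires (4), (10), (11), giving C, G, J5.
Round 2 fires (1), (8), giving V, M2.
Round 3 fires (12), giving H9.
Round 4 fires (6), giving A.
Round 5 fires (5), (15), giving E, T19.
Closure: {A, B1, C, D, E, F, G, H9, J5, K2, L2, M2, P, Q, R1, S8, T19, V, W} — 19 facts.

19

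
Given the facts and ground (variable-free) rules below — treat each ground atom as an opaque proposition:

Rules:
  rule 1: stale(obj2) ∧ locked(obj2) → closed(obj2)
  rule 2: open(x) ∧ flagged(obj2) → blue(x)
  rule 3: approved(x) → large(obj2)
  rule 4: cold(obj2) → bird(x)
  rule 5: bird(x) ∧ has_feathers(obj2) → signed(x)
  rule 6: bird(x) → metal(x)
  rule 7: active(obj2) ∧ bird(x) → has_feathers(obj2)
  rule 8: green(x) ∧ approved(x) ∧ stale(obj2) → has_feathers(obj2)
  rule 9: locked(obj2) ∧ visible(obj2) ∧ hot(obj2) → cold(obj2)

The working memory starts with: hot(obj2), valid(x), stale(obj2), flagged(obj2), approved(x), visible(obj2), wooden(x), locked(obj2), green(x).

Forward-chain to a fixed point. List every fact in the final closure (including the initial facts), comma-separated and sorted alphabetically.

approved(x), bird(x), closed(obj2), cold(obj2), flagged(obj2), green(x), has_feathers(obj2), hot(obj2), large(obj2), locked(obj2), metal(x), signed(x), stale(obj2), valid(x), visible(obj2), wooden(x)

Round 1 — rule 1, rule 3, rule 8, rule 9, derive closed(obj2), large(obj2), has_feathers(obj2), cold(obj2).
Round 2 — rule 4, derive bird(x).
Round 3 — rule 5, rule 6, derive signed(x), metal(x).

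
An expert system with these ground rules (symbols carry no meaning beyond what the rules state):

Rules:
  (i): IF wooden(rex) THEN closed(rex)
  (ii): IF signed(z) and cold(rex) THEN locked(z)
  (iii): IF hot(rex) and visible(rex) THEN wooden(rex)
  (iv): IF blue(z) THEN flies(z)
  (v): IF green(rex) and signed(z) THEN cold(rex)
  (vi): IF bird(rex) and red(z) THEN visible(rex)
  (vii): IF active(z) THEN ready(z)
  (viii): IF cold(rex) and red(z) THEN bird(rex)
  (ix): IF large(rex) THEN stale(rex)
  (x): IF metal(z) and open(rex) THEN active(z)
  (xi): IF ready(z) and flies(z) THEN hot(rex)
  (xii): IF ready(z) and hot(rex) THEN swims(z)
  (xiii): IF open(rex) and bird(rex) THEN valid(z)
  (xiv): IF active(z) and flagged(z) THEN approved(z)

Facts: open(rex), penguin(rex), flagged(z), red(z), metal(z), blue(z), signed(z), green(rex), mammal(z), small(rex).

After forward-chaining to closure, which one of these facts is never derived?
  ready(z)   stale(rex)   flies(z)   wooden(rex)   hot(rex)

Round 1 fires (iv), (v), (x), giving flies(z), cold(rex), active(z).
Round 2 fires (ii), (vii), (viii), (xiv), giving locked(z), ready(z), bird(rex), approved(z).
Round 3 fires (vi), (xi), (xiii), giving visible(rex), hot(rex), valid(z).
Round 4 fires (iii), (xii), giving wooden(rex), swims(z).
Round 5 fires (i), giving closed(rex).
Derived: ready(z) (round 2), hot(rex) (round 3), wooden(rex) (round 4), flies(z) (round 1). stale(rex) never appears in any round.

stale(rex)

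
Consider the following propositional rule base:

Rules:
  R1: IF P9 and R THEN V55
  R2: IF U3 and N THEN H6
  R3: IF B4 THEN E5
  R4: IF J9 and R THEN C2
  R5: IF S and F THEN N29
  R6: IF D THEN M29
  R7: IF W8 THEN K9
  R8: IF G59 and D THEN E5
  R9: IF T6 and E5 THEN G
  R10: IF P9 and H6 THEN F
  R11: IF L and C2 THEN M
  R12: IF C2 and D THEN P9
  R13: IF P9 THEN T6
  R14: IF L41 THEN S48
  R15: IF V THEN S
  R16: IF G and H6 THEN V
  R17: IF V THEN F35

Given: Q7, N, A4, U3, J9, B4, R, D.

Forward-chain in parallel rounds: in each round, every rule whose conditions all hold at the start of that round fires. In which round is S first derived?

Round 1 — R2, R3, R4, R6, derive H6, E5, C2, M29.
Round 2 — R12, derive P9.
Round 3 — R1, R10, R13, derive V55, F, T6.
Round 4 — R9, derive G.
Round 5 — R16, derive V.
Round 6 — R15, R17, derive S, F35.
S first appears in round 6.

6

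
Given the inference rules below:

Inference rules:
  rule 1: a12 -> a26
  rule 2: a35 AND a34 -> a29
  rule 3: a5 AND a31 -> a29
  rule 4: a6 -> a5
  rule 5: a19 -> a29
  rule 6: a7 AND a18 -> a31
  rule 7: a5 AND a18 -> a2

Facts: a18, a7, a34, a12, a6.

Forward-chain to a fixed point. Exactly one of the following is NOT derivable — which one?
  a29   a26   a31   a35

Round 1 — rule 1, rule 4, rule 6, derive a26, a5, a31.
Round 2 — rule 3, rule 7, derive a29, a2.
Derived: a31 (round 1), a26 (round 1), a29 (round 2). a35 never appears in any round.

a35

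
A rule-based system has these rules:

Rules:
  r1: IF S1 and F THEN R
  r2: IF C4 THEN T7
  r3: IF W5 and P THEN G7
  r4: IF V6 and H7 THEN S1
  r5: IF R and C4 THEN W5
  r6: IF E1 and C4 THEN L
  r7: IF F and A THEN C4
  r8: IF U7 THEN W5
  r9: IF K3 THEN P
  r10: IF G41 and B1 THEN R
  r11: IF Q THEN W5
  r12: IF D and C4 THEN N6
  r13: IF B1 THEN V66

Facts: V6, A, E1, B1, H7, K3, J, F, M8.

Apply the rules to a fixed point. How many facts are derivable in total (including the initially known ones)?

18

Round 1 fires r4, r7, r9, r13, giving S1, C4, P, V66.
Round 2 fires r1, r2, r6, giving R, T7, L.
Round 3 fires r5, giving W5.
Round 4 fires r3, giving G7.
Closure: {A, B1, C4, E1, F, G7, H7, J, K3, L, M8, P, R, S1, T7, V6, V66, W5} — 18 facts.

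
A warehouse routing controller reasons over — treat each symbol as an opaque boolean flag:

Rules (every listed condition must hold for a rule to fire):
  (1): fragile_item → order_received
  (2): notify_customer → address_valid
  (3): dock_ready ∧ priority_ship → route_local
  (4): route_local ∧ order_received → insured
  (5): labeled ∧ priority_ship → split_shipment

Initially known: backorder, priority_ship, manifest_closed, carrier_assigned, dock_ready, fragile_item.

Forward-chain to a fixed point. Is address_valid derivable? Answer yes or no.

no

Round 1: (1) [fragile_item → order_received]; (3) [dock_ready ∧ priority_ship → route_local]. Adds order_received, route_local.
Round 2: (4) [route_local ∧ order_received → insured]. Adds insured.
Fixed point reached. address_valid is concluded only by (2); (2) needs notify_customer (never derived).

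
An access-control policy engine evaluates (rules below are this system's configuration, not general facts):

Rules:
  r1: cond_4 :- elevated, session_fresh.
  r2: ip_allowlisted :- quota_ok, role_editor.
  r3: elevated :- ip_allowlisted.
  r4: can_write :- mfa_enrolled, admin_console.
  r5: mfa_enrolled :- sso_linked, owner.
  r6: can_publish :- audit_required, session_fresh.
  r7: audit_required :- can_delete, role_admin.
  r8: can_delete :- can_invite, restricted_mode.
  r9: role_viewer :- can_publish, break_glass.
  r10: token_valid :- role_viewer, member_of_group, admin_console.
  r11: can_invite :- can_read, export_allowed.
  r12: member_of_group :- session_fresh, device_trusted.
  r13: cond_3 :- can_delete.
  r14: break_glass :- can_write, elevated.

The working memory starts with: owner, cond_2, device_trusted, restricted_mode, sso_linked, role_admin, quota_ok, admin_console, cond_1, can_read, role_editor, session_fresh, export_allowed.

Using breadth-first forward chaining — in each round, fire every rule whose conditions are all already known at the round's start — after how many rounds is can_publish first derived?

Round 1: r2 [ip_allowlisted :- quota_ok, role_editor.]; r5 [mfa_enrolled :- sso_linked, owner.]; r11 [can_invite :- can_read, export_allowed.]; r12 [member_of_group :- session_fresh, device_trusted.]. Adds ip_allowlisted, mfa_enrolled, can_invite, member_of_group.
Round 2: r3 [elevated :- ip_allowlisted.]; r4 [can_write :- mfa_enrolled, admin_console.]; r8 [can_delete :- can_invite, restricted_mode.]. Adds elevated, can_write, can_delete.
Round 3: r1 [cond_4 :- elevated, session_fresh.]; r7 [audit_required :- can_delete, role_admin.]; r13 [cond_3 :- can_delete.]; r14 [break_glass :- can_write, elevated.]. Adds cond_4, audit_required, cond_3, break_glass.
Round 4: r6 [can_publish :- audit_required, session_fresh.]. Adds can_publish.
can_publish first appears in round 4.

4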